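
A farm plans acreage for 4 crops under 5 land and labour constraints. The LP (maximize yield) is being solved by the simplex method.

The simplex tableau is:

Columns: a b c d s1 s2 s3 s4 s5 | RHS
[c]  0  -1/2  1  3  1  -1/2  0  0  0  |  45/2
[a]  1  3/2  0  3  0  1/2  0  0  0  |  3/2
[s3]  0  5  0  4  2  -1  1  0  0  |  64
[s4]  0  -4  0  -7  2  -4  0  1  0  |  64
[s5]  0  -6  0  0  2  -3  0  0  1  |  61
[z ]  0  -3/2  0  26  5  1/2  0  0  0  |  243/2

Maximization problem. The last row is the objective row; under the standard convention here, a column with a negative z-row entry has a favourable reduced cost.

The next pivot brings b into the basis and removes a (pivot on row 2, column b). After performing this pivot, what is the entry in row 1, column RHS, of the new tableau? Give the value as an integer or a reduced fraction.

23

Pivot element is row 2, column b: 3/2.
Normalize row 2: new (row 2, RHS) = (3/2)/(3/2) = 1.
row 1 ← row 1 − (-1/2)·(new row 2): 45/2 − (-1/2)·1 = 23.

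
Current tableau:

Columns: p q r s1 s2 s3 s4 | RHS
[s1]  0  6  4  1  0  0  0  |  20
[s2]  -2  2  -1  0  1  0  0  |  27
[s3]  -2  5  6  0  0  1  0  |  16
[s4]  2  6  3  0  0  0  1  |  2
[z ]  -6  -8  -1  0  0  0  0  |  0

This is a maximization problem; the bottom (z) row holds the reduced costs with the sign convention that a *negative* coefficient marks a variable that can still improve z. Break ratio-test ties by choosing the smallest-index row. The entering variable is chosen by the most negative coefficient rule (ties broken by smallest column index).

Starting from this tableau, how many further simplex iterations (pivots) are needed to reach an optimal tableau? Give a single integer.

pivot: q in, s4 out → z = 8/3
pivot: p in, q out → z = 6
No improving column remains; optimal.

2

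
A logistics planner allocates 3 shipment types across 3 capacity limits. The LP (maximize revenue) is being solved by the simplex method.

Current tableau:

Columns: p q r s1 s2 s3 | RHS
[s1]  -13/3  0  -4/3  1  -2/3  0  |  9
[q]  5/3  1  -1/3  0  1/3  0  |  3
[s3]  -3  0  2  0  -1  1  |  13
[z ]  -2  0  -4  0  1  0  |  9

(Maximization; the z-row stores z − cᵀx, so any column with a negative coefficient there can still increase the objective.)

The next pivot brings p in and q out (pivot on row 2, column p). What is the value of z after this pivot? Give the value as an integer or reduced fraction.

Minimum ratio for p: 3/(5/3) = 9/5.
z changes by −(z-row coeff of p)·ratio = −(-2)·(9/5) = 18/5.
New z = 9 + (18/5) = 63/5.

63/5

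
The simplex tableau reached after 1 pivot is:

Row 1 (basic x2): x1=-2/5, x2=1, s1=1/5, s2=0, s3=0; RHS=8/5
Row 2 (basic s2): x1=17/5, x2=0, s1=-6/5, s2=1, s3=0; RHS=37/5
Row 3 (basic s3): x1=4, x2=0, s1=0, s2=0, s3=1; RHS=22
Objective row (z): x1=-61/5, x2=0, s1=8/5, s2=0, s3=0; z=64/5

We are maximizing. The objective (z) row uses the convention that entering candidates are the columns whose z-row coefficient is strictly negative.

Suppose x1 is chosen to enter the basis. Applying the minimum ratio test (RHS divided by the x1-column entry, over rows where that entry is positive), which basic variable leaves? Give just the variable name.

Ratios: row 1 (x2): entry -2/5 ≤ 0, skip; row 2 (s2): (37/5)/(17/5) = 37/17; row 3 (s3): 22/4 = 11/2.
Minimum ratio 37/17 is in the s2 row, so s2 leaves.

s2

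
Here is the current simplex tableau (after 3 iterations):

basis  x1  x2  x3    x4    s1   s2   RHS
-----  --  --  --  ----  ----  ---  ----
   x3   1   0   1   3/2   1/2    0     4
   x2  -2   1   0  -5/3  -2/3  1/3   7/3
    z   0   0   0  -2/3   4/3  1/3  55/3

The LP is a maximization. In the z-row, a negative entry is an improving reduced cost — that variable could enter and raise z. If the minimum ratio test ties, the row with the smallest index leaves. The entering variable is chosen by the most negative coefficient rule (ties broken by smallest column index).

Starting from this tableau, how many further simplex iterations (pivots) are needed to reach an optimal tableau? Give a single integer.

pivot: x4 in, x3 out → z = 181/9
No improving column remains; optimal.

1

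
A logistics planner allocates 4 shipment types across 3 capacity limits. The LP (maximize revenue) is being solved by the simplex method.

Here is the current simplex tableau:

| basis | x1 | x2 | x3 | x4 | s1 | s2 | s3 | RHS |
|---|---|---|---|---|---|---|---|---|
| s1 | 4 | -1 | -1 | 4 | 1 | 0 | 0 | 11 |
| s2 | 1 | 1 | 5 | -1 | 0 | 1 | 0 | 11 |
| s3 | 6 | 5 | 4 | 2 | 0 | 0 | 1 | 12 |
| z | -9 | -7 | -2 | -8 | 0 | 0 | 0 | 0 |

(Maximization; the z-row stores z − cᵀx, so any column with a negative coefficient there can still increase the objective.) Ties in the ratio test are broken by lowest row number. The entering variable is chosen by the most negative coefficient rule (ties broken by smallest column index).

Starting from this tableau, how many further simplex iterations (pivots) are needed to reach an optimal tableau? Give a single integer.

3

pivot: x1 in, s3 out → z = 18
pivot: x4 in, s1 out → z = 189/8
pivot: x2 in, x1 out → z = 359/11
No improving column remains; optimal.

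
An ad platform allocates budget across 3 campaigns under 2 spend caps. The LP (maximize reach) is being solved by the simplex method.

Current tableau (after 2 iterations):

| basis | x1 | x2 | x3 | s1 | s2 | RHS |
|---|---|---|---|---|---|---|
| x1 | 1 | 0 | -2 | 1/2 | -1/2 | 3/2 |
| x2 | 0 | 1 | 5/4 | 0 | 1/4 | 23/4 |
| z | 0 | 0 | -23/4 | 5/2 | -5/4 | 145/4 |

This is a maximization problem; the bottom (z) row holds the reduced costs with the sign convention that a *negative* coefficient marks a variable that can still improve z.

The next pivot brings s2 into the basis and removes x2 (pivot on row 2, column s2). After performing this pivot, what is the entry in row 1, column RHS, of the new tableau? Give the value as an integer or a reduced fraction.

13

Pivot element is row 2, column s2: 1/4.
Normalize row 2: new (row 2, RHS) = (23/4)/(1/4) = 23.
row 1 ← row 1 − (-1/2)·(new row 2): 3/2 − (-1/2)·23 = 13.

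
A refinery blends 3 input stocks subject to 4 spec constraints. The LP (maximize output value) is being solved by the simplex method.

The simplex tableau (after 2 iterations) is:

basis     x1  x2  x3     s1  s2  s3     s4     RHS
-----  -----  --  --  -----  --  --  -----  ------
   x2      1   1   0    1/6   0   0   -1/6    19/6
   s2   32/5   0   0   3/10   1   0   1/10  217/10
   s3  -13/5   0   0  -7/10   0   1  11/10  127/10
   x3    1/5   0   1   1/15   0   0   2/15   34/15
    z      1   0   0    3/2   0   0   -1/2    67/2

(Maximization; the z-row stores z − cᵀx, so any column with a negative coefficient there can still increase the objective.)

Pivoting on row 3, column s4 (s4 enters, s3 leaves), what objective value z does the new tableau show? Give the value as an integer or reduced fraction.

Minimum ratio for s4: (127/10)/(11/10) = 127/11.
z changes by −(z-row coeff of s4)·ratio = −(-1/2)·(127/11) = 127/22.
New z = 67/2 + (127/22) = 432/11.

432/11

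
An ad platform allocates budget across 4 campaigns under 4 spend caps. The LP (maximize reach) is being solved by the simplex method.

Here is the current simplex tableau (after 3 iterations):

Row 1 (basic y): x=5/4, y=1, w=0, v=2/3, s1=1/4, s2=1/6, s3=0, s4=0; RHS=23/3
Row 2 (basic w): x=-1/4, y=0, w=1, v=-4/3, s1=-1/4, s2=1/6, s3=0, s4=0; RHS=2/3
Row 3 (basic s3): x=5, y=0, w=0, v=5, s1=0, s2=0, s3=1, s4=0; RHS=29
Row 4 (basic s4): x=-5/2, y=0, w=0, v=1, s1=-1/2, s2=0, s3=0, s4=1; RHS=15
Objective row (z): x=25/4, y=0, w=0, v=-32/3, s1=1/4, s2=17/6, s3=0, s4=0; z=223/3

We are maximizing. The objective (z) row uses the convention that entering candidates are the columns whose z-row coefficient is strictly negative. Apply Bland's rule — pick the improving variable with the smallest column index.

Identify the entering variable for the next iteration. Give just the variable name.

v

Objective-row coefficients: x: 25/4, y: 0, w: 0, v: -32/3, s1: 1/4, s2: 17/6, s3: 0, s4: 0.
Improving columns: v. Bland's rule picks the smallest column index → v.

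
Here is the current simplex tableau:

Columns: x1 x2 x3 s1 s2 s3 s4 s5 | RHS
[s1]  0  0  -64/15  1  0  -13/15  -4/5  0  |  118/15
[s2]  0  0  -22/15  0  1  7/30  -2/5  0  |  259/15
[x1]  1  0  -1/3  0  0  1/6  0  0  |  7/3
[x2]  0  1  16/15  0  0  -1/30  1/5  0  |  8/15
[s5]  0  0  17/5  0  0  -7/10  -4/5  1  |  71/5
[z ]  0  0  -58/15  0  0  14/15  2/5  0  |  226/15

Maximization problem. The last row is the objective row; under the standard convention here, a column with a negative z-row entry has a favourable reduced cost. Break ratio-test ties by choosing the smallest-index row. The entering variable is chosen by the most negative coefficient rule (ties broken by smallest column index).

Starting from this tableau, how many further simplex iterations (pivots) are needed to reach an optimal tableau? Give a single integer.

1

pivot: x3 in, x2 out → z = 17
No improving column remains; optimal.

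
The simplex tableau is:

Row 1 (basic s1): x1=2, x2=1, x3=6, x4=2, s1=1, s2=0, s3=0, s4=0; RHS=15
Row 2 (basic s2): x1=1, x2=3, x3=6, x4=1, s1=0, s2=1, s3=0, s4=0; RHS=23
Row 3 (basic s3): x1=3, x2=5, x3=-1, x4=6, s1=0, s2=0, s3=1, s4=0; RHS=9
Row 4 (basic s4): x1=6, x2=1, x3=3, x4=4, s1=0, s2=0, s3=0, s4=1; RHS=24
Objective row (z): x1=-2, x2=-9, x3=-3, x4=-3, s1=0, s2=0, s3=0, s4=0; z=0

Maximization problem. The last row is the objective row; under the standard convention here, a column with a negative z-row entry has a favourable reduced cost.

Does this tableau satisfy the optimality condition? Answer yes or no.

no

Column x1 has objective-row coefficient -2, which is negative; an improving pivot exists, so not yet optimal.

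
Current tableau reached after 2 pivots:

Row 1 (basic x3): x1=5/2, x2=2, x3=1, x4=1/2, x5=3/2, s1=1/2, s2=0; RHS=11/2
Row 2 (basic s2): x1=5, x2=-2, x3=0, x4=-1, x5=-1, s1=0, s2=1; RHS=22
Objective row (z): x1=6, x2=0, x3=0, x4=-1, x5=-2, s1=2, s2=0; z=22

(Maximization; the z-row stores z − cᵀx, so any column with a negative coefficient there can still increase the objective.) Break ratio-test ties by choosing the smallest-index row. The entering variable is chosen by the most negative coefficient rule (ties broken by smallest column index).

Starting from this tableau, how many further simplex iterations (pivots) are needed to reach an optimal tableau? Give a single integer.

pivot: x5 in, x3 out → z = 88/3
pivot: x4 in, x5 out → z = 33
No improving column remains; optimal.

2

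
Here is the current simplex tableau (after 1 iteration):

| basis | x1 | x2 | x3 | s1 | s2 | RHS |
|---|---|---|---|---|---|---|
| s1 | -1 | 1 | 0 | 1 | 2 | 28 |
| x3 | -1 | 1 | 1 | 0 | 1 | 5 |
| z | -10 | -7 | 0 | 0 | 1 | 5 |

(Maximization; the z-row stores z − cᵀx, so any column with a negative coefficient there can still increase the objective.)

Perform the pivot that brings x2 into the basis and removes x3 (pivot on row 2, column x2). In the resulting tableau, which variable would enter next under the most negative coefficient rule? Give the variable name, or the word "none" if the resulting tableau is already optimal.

x1

Pivot element 1. New z-row = old z-row − (-7)·(row 2/1).
Updated z-row coefficients: x1: -17, x2: 0, x3: 7, s1: 0, s2: 8.
The most negative is -17 in column x1, so x1 would enter next.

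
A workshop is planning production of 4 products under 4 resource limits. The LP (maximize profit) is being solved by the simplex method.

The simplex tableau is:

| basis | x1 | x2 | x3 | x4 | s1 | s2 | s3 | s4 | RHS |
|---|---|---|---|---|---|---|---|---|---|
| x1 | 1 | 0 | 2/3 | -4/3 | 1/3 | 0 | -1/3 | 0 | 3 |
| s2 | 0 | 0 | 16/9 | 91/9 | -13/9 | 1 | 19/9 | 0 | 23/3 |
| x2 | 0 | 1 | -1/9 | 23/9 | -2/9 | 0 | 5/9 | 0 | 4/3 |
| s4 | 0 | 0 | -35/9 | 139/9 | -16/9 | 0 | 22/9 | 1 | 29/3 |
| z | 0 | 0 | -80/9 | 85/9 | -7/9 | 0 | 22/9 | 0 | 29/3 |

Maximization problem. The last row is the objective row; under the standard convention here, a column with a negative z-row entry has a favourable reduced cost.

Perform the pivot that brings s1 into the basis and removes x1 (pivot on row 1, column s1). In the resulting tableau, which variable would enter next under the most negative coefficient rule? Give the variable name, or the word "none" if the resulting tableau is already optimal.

x3

Pivot element 1/3. New z-row = old z-row − (-7/9)·(row 1/(1/3)).
Updated z-row coefficients: x1: 7/3, x2: 0, x3: -22/3, x4: 19/3, s1: 0, s2: 0, s3: 5/3, s4: 0.
The most negative is -22/3 in column x3, so x3 would enter next.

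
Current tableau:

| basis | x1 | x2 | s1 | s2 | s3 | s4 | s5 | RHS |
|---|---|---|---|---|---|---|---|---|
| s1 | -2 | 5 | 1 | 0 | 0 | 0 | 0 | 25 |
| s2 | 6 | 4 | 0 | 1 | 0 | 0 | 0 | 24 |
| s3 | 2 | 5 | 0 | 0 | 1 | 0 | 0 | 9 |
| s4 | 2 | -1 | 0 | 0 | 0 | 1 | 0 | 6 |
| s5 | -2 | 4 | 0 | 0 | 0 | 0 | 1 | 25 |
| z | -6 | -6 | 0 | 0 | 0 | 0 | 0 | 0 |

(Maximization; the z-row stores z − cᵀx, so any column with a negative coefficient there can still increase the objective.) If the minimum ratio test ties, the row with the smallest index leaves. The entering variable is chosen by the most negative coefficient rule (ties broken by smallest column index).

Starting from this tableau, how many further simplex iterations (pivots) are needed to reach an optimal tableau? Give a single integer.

2

pivot: x1 in, s4 out → z = 18
pivot: x2 in, s3 out → z = 45/2
No improving column remains; optimal.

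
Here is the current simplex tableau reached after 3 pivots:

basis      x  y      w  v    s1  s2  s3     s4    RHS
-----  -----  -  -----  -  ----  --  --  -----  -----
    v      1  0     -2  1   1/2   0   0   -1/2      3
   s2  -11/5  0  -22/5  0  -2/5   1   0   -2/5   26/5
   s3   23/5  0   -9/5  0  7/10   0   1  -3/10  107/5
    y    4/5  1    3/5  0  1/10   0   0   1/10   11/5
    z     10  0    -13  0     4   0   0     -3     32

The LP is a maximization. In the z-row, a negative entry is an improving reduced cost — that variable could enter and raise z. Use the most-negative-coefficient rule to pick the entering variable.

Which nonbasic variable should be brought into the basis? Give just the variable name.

Objective-row coefficients: x: 10, y: 0, w: -13, v: 0, s1: 4, s2: 0, s3: 0, s4: -3.
The most negative is -13 in column w, so w enters.

w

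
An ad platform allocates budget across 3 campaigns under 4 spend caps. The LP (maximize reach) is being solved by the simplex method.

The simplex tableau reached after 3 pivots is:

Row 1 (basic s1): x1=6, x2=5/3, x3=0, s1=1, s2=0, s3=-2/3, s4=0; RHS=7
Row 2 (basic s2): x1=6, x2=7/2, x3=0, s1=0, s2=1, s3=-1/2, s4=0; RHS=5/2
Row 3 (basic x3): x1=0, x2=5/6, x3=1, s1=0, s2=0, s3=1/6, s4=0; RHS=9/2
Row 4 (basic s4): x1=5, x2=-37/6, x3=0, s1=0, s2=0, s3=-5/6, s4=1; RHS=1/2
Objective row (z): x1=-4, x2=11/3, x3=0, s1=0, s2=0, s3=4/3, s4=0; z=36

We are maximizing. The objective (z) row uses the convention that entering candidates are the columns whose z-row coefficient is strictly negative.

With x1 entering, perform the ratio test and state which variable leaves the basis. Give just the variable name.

Ratios: row 1 (s1): 7/6 = 7/6; row 2 (s2): (5/2)/6 = 5/12; row 3 (x3): entry 0 ≤ 0, skip; row 4 (s4): (1/2)/5 = 1/10.
Minimum ratio 1/10 is in the s4 row, so s4 leaves.

s4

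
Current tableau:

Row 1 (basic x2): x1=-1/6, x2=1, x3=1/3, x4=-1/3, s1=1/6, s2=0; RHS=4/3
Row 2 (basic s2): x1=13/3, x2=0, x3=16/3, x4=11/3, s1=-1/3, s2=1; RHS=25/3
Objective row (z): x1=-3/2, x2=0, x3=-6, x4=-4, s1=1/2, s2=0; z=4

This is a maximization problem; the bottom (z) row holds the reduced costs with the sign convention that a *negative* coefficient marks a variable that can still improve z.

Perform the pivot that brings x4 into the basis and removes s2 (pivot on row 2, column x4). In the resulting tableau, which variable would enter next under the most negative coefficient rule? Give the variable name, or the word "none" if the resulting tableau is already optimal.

Pivot element 11/3. New z-row = old z-row − (-4)·(row 2/(11/3)).
Updated z-row coefficients: x1: 71/22, x2: 0, x3: -2/11, x4: 0, s1: 3/22, s2: 12/11.
The most negative is -2/11 in column x3, so x3 would enter next.

x3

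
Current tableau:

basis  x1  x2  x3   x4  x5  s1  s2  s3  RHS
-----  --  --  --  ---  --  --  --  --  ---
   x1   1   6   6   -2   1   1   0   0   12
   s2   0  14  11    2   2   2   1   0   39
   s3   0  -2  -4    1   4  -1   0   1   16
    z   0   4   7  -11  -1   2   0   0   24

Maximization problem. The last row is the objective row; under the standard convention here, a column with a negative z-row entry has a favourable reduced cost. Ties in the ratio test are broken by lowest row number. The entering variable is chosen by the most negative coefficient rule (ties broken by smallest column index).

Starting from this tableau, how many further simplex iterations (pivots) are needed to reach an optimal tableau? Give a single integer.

3

pivot: x4 in, s3 out → z = 200
pivot: x3 in, s2 out → z = 4059/19
pivot: s1 in, x3 out → z = 863/4
No improving column remains; optimal.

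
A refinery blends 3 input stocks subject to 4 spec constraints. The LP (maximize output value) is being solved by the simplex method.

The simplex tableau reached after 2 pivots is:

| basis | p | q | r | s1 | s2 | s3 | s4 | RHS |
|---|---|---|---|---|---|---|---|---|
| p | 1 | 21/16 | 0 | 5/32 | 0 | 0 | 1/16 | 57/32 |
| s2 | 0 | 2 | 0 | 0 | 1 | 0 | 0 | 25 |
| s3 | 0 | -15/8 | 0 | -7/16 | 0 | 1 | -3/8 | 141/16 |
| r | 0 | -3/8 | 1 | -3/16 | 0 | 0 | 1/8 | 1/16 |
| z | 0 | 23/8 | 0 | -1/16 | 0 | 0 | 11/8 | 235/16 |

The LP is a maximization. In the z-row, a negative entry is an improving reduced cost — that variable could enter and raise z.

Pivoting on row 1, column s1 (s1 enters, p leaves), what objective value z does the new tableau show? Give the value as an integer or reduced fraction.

Minimum ratio for s1: (57/32)/(5/32) = 57/5.
z changes by −(z-row coeff of s1)·ratio = −(-1/16)·(57/5) = 57/80.
New z = 235/16 + (57/80) = 77/5.

77/5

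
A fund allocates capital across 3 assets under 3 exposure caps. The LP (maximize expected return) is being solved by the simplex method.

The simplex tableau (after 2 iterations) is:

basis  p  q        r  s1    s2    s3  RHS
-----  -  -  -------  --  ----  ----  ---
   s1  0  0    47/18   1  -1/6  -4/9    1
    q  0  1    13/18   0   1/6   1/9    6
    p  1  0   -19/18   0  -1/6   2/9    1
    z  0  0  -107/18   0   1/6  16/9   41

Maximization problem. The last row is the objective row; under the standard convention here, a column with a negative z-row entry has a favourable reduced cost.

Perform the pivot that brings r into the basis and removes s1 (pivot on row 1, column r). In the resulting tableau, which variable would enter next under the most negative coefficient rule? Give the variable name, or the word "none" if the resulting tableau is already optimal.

s2

Pivot element 47/18. New z-row = old z-row − (-107/18)·(row 1/(47/18)).
Updated z-row coefficients: p: 0, q: 0, r: 0, s1: 107/47, s2: -10/47, s3: 36/47.
The most negative is -10/47 in column s2, so s2 would enter next.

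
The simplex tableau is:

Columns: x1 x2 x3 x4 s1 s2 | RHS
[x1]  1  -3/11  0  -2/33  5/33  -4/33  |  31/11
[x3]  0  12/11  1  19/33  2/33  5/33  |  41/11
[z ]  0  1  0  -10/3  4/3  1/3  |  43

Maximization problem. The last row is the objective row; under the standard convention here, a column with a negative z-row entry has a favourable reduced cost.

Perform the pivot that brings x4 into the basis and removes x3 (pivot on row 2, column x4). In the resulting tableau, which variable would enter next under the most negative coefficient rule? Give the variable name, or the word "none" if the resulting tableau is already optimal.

none

Pivot element 19/33. New z-row = old z-row − (-10/3)·(row 2/(19/33)).
Updated z-row coefficients: x1: 0, x2: 139/19, x3: 110/19, x4: 0, s1: 32/19, s2: 23/19.
No coefficient is strictly negative; the tableau after this pivot is optimal.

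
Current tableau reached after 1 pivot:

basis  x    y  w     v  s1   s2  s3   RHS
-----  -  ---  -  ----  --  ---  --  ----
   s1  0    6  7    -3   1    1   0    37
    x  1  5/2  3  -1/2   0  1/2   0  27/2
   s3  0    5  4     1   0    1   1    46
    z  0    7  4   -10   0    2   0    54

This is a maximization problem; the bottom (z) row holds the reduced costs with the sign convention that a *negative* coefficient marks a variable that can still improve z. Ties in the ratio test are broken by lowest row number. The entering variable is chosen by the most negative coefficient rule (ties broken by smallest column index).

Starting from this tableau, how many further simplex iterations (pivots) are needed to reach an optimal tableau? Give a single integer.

pivot: v in, s3 out → z = 514
No improving column remains; optimal.

1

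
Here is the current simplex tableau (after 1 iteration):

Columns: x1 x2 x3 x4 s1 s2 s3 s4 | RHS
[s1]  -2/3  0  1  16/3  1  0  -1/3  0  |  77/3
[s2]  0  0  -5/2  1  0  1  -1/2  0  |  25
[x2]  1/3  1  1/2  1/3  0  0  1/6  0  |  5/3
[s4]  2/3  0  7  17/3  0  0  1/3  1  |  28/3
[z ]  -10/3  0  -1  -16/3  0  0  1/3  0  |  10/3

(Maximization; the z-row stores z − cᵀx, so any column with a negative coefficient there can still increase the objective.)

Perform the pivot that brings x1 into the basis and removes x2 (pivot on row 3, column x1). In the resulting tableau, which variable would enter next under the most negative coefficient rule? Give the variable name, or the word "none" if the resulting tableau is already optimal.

x4

Pivot element 1/3. New z-row = old z-row − (-10/3)·(row 3/(1/3)).
Updated z-row coefficients: x1: 0, x2: 10, x3: 4, x4: -2, s1: 0, s2: 0, s3: 2, s4: 0.
The most negative is -2 in column x4, so x4 would enter next.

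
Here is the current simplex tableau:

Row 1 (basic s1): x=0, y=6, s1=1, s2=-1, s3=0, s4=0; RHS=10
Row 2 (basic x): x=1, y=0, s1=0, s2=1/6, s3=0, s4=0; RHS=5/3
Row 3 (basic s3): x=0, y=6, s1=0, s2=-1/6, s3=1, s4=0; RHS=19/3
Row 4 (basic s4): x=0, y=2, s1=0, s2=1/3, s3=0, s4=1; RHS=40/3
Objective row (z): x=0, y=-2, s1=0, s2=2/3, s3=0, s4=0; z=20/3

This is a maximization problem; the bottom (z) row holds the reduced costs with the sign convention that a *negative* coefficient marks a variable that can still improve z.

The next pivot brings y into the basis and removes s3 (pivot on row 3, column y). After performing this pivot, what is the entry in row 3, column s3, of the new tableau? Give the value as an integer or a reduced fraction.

Pivot element is row 3, column y: 6.
Normalize row 3: new (row 3, s3) = 1/6 = 1/6.
Row 3 is the pivot row, so the entry is 1/6.

1/6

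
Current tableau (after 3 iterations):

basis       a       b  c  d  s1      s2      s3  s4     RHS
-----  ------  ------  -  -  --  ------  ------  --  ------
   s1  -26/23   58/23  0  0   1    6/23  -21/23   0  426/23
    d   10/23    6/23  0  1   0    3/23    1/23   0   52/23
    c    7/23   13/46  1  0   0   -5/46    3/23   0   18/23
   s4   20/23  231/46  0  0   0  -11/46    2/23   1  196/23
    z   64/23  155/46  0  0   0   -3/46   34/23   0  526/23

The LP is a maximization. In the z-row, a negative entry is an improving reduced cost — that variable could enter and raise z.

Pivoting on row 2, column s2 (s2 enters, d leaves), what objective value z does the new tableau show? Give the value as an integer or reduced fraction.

24

Minimum ratio for s2: (52/23)/(3/23) = 52/3.
z changes by −(z-row coeff of s2)·ratio = −(-3/46)·(52/3) = 26/23.
New z = 526/23 + (26/23) = 24.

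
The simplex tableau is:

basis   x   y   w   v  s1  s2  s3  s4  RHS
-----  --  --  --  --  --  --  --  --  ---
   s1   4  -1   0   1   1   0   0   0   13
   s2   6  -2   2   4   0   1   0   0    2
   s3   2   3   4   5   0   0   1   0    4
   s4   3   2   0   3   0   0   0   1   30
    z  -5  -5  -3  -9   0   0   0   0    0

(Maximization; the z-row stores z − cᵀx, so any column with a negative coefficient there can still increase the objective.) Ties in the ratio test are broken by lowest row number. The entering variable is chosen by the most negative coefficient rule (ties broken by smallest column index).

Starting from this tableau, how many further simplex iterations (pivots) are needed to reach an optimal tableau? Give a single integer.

3

pivot: v in, s2 out → z = 9/2
pivot: y in, s3 out → z = 78/11
pivot: x in, v out → z = 85/11
No improving column remains; optimal.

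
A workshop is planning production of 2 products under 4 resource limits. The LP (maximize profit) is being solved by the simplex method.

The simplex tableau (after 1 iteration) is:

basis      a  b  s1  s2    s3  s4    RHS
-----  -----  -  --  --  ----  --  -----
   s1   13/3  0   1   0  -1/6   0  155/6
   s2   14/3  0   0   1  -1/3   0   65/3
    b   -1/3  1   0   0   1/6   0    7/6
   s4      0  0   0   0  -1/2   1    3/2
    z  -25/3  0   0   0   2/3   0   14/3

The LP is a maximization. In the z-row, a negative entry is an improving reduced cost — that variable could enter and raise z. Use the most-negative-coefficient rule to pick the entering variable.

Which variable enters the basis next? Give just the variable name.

a

Objective-row coefficients: a: -25/3, b: 0, s1: 0, s2: 0, s3: 2/3, s4: 0.
The most negative is -25/3 in column a, so a enters.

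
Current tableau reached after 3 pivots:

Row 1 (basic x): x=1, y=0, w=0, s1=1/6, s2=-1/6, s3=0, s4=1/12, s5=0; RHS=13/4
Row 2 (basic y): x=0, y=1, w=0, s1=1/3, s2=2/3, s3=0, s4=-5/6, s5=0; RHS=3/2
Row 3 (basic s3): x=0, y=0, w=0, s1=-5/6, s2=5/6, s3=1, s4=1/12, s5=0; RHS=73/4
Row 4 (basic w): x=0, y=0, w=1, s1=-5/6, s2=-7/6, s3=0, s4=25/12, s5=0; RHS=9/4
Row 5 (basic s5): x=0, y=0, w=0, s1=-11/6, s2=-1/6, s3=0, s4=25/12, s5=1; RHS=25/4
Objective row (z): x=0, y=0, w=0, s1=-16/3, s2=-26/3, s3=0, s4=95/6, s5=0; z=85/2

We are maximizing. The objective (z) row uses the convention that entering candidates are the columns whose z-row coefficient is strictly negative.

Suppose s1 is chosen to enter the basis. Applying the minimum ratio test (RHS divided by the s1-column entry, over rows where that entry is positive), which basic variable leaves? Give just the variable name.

Ratios: row 1 (x): (13/4)/(1/6) = 39/2; row 2 (y): (3/2)/(1/3) = 9/2; row 3 (s3): entry -5/6 ≤ 0, skip; row 4 (w): entry -5/6 ≤ 0, skip; row 5 (s5): entry -11/6 ≤ 0, skip.
Minimum ratio 9/2 is in the y row, so y leaves.

y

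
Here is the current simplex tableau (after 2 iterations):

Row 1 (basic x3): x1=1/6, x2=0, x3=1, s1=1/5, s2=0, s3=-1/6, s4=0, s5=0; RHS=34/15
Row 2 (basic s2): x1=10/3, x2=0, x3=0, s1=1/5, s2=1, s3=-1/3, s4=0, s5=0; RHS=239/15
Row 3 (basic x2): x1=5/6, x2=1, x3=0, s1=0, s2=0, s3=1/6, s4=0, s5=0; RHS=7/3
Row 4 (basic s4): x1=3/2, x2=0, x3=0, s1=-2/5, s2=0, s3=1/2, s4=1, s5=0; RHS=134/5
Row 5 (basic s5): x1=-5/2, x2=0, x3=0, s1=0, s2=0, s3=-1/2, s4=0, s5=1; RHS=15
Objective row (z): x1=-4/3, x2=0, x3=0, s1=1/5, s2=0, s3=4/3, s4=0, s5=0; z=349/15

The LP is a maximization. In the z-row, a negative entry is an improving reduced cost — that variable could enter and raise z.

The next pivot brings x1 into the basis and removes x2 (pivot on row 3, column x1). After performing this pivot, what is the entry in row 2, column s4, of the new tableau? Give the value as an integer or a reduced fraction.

0

Pivot element is row 3, column x1: 5/6.
Normalize row 3: new (row 3, s4) = 0/(5/6) = 0.
row 2 ← row 2 − (10/3)·(new row 3): 0 − (10/3)·0 = 0.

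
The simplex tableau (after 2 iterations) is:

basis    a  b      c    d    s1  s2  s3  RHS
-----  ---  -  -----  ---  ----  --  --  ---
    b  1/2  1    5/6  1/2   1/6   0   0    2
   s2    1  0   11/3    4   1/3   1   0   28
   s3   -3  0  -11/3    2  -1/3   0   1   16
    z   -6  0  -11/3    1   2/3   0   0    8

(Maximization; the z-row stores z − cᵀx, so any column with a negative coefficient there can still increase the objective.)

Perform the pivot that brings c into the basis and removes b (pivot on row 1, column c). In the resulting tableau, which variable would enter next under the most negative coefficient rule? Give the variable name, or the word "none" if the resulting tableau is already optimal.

a

Pivot element 5/6. New z-row = old z-row − (-11/3)·(row 1/(5/6)).
Updated z-row coefficients: a: -19/5, b: 22/5, c: 0, d: 16/5, s1: 7/5, s2: 0, s3: 0.
The most negative is -19/5 in column a, so a would enter next.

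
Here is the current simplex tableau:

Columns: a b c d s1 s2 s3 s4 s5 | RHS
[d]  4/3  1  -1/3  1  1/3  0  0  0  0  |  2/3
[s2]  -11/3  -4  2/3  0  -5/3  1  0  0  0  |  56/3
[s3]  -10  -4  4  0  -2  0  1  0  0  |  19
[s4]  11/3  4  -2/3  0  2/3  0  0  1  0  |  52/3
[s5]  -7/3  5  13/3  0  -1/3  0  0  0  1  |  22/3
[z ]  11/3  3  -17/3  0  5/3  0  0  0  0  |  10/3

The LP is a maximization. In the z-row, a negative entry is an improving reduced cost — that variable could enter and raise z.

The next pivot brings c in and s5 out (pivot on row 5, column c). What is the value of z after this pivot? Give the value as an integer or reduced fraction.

Minimum ratio for c: (22/3)/(13/3) = 22/13.
z changes by −(z-row coeff of c)·ratio = −(-17/3)·(22/13) = 374/39.
New z = 10/3 + (374/39) = 168/13.

168/13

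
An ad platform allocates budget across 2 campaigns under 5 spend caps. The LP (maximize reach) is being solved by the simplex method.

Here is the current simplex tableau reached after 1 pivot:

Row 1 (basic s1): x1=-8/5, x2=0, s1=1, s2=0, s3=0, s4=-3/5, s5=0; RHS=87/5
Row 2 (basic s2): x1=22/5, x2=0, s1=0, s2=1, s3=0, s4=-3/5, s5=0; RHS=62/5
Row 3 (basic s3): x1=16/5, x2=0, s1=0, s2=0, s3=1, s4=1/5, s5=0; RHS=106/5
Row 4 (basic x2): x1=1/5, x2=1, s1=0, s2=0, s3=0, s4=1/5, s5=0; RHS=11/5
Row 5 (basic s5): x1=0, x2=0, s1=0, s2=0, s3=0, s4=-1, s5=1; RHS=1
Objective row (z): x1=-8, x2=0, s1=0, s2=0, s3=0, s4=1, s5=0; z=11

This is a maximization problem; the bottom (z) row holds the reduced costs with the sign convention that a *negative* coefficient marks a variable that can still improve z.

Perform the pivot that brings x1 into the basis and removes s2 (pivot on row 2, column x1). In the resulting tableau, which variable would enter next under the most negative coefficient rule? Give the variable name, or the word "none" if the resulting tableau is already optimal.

Pivot element 22/5. New z-row = old z-row − (-8)·(row 2/(22/5)).
Updated z-row coefficients: x1: 0, x2: 0, s1: 0, s2: 20/11, s3: 0, s4: -1/11, s5: 0.
The most negative is -1/11 in column s4, so s4 would enter next.

s4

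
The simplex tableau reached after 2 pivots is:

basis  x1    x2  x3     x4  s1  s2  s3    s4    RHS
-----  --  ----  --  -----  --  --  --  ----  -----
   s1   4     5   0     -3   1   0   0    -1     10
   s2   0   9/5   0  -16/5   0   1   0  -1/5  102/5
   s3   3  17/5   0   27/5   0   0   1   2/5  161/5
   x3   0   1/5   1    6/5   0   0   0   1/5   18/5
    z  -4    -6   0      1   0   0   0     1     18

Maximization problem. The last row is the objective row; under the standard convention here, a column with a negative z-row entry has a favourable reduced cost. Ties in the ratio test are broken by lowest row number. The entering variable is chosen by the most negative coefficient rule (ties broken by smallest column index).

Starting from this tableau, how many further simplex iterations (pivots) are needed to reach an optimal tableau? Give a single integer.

pivot: x2 in, s1 out → z = 30
pivot: x4 in, x3 out → z = 1198/33
No improving column remains; optimal.

2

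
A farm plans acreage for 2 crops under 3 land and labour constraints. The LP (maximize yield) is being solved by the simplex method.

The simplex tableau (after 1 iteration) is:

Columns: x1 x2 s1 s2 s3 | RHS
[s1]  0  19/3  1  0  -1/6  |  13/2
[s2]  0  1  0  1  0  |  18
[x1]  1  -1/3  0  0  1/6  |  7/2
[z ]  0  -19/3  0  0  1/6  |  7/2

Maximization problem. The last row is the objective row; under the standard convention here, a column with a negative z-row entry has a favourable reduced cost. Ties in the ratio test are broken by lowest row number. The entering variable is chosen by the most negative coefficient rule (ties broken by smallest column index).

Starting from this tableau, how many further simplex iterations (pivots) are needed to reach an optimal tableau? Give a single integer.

1

pivot: x2 in, s1 out → z = 10
No improving column remains; optimal.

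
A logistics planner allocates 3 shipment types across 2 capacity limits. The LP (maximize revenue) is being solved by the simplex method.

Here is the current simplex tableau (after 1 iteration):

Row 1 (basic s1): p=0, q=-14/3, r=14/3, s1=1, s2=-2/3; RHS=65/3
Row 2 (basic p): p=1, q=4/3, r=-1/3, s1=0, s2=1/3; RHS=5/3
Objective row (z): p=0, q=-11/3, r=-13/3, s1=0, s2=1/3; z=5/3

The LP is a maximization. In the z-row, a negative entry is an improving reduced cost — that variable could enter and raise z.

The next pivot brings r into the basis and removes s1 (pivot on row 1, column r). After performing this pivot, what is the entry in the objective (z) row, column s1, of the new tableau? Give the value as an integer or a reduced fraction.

13/14

Pivot element is row 1, column r: 14/3.
Normalize row 1: new (row 1, s1) = 1/(14/3) = 3/14.
z-row ← z-row − (-13/3)·(new row 1): 0 − (-13/3)·(3/14) = 13/14.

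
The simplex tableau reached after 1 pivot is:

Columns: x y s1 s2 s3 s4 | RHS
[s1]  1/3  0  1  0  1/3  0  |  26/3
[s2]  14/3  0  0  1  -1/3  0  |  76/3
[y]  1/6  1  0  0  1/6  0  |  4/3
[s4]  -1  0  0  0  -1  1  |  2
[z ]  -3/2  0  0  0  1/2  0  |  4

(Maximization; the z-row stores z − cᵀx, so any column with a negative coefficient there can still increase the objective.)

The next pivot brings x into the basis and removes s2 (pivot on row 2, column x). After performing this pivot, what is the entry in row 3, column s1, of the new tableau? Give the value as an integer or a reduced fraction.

0

Pivot element is row 2, column x: 14/3.
Normalize row 2: new (row 2, s1) = 0/(14/3) = 0.
row 3 ← row 3 − (1/6)·(new row 2): 0 − (1/6)·0 = 0.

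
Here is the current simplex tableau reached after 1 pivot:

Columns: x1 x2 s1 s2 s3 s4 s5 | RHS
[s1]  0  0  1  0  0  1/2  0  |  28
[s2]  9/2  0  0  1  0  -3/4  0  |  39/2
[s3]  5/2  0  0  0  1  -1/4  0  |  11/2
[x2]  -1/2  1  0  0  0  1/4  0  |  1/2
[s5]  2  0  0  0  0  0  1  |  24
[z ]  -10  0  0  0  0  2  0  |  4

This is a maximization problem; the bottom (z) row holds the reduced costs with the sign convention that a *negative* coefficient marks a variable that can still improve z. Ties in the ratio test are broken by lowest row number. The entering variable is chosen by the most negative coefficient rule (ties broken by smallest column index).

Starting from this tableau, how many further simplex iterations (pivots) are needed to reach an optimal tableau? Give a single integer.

pivot: x1 in, s3 out → z = 26
No improving column remains; optimal.

1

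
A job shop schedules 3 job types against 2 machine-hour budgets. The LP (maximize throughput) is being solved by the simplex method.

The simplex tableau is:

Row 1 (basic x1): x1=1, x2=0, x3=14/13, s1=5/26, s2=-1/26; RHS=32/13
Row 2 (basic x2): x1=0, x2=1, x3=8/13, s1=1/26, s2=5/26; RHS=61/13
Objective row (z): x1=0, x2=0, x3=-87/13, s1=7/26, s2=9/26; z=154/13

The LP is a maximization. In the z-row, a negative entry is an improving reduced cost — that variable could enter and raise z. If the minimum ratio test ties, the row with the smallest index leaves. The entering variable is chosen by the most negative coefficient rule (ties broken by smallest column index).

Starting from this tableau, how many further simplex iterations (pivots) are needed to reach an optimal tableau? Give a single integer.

pivot: x3 in, x1 out → z = 190/7
No improving column remains; optimal.

1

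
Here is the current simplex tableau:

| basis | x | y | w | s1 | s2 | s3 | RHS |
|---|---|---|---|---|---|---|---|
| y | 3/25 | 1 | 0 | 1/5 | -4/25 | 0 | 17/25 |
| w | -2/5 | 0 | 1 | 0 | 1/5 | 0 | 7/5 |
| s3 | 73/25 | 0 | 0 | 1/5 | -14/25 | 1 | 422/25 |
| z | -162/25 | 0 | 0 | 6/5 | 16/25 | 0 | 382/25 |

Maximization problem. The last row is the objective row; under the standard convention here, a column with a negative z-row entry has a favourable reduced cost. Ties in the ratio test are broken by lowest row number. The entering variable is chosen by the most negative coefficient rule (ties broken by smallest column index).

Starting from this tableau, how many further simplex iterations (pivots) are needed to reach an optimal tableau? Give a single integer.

pivot: x in, y out → z = 52
pivot: s2 in, s3 out → z = 264/5
pivot: y in, w out → z = 638/9
No improving column remains; optimal.

3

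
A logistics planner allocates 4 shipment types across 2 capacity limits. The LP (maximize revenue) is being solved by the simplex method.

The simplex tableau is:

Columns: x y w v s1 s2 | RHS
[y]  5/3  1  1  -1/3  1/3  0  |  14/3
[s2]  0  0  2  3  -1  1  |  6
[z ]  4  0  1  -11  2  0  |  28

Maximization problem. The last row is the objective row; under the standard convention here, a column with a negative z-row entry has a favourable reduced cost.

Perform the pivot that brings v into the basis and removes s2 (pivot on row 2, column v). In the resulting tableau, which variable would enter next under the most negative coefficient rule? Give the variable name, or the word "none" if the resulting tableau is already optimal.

Pivot element 3. New z-row = old z-row − (-11)·(row 2/3).
Updated z-row coefficients: x: 4, y: 0, w: 25/3, v: 0, s1: -5/3, s2: 11/3.
The most negative is -5/3 in column s1, so s1 would enter next.

s1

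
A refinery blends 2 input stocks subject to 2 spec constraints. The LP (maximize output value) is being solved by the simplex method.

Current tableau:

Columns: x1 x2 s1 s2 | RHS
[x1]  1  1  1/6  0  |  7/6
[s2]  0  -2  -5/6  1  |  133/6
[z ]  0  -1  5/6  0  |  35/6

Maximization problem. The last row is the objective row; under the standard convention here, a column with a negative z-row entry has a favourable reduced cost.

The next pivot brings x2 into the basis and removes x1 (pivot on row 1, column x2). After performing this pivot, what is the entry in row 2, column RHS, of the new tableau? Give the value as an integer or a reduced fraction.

Pivot element is row 1, column x2: 1.
Normalize row 1: new (row 1, RHS) = (7/6)/1 = 7/6.
row 2 ← row 2 − (-2)·(new row 1): 133/6 − (-2)·(7/6) = 49/2.

49/2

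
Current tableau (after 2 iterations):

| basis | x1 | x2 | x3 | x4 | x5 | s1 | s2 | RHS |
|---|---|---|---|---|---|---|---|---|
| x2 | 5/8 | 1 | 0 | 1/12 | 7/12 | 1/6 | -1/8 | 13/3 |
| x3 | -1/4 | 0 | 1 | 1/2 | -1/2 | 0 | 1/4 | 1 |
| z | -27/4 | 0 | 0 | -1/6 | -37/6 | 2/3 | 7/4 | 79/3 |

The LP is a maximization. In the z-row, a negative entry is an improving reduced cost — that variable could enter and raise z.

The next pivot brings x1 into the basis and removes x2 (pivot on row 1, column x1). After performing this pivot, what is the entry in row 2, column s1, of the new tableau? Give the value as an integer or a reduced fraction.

Pivot element is row 1, column x1: 5/8.
Normalize row 1: new (row 1, s1) = (1/6)/(5/8) = 4/15.
row 2 ← row 2 − (-1/4)·(new row 1): 0 − (-1/4)·(4/15) = 1/15.

1/15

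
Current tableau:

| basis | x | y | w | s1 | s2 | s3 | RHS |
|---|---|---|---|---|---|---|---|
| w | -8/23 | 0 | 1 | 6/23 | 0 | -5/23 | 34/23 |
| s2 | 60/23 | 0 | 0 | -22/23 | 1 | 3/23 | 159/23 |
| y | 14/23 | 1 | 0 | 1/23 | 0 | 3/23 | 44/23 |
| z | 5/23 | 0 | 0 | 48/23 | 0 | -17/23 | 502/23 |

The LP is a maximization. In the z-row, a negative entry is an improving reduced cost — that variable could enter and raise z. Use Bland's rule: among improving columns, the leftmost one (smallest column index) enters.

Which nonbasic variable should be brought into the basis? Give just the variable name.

Objective-row coefficients: x: 5/23, y: 0, w: 0, s1: 48/23, s2: 0, s3: -17/23.
Improving columns: s3. Bland's rule picks the smallest column index → s3.

s3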